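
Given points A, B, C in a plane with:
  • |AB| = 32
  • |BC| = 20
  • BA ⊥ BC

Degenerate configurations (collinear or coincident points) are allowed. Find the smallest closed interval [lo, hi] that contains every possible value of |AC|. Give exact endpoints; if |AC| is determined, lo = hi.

|AC| = 4·√(89)  (≈ 37.7359)

|AB| ∈ {32}
|BC| ∈ {20}
|AC| ∈ {4·√(89)}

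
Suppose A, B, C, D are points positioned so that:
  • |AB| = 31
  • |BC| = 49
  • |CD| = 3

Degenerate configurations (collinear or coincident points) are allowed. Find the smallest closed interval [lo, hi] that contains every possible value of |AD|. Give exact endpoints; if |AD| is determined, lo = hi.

|AD| ∈ [15, 83]  (≈ [15.0000, 83.0000])

|AB| ∈ {31}
|BC| ∈ {49}
|CD| ∈ {3}
|AC| ∈ [18, 80]
|BD| ∈ [46, 52]
|AD| ∈ [15, 83]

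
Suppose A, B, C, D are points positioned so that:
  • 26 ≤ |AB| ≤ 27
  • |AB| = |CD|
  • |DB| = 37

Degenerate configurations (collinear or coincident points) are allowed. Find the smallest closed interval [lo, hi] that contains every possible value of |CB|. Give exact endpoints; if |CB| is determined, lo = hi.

|CB| ∈ [10, 64]  (≈ [10.0000, 64.0000])

|AB| ∈ [26, 27]
|BD| ∈ {37}
|CD| ∈ [26, 27]
|AD| ∈ [10, 64]
|BC| ∈ [10, 64]
|AC| ∈ [0, 91]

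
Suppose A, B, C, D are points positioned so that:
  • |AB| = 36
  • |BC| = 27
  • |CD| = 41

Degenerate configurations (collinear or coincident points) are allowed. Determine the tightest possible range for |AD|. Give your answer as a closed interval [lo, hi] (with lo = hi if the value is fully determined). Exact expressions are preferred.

|AB| ∈ {36}
|BC| ∈ {27}
|CD| ∈ {41}
|AC| ∈ [9, 63]
|BD| ∈ [14, 68]
|AD| ∈ [0, 104]

|AD| ∈ [0, 104]  (≈ [0.0000, 104.0000])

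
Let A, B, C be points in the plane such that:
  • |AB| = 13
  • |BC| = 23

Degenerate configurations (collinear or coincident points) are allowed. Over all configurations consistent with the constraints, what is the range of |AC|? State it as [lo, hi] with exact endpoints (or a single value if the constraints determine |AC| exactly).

|AC| ∈ [10, 36]  (≈ [10.0000, 36.0000])

|AB| ∈ {13}
|BC| ∈ {23}
|AC| ∈ [10, 36]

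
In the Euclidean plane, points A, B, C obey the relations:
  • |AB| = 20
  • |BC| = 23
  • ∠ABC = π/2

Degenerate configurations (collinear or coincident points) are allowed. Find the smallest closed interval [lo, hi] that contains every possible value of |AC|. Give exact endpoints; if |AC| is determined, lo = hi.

|AC| = √(929)  (≈ 30.4795)

|AB| ∈ {20}
|BC| ∈ {23}
|AC| ∈ {√(929)}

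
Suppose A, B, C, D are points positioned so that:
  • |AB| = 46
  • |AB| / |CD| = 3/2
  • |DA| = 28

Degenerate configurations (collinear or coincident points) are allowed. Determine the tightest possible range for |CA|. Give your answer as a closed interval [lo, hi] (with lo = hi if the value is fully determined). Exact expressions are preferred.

|CA| ∈ [8/3, 176/3]  (≈ [2.6667, 58.6667])

|AB| ∈ {46}
|AD| ∈ {28}
|CD| ∈ {92/3}
|BD| ∈ [18, 74]
|AC| ∈ [8/3, 176/3]
|BC| ∈ [0, 314/3]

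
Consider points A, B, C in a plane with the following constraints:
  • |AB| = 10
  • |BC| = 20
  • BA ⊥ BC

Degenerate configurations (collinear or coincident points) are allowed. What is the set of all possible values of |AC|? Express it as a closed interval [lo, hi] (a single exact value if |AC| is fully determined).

|AB| ∈ {10}
|BC| ∈ {20}
|AC| ∈ {10·√(5)}

|AC| = 10·√(5)  (≈ 22.3607)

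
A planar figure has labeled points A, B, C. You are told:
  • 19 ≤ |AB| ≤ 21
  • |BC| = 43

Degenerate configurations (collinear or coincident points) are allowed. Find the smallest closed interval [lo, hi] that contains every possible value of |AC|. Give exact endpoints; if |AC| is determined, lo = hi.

|AC| ∈ [22, 64]  (≈ [22.0000, 64.0000])

|AB| ∈ [19, 21]
|BC| ∈ {43}
|AC| ∈ [22, 64]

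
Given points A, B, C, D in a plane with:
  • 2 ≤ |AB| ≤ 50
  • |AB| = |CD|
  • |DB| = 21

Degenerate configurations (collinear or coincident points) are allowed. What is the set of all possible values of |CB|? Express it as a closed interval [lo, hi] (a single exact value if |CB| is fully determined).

|AB| ∈ [2, 50]
|BD| ∈ {21}
|CD| ∈ [2, 50]
|AD| ∈ [0, 71]
|BC| ∈ [0, 71]
|AC| ∈ [0, 121]

|CB| ∈ [0, 71]  (≈ [0.0000, 71.0000])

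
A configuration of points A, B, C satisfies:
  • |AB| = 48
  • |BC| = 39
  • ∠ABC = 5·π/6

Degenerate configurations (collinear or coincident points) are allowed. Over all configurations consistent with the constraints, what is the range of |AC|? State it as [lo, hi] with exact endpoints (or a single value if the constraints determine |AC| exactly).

|AB| ∈ {48}
|BC| ∈ {39}
|AC| ∈ {3·√(208·√(3) + 425)}

|AC| = 3·√(208·√(3) + 425)  (≈ 84.0678)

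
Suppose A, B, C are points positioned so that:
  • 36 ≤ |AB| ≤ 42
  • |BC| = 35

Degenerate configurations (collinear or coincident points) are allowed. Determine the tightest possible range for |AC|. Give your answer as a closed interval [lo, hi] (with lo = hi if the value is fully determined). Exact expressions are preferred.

|AC| ∈ [1, 77]  (≈ [1.0000, 77.0000])

|AB| ∈ [36, 42]
|BC| ∈ {35}
|AC| ∈ [1, 77]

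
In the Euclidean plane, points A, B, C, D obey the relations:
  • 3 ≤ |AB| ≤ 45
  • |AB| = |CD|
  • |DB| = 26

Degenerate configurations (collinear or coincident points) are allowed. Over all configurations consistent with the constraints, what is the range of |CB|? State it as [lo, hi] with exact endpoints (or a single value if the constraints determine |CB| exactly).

|AB| ∈ [3, 45]
|BD| ∈ {26}
|CD| ∈ [3, 45]
|AD| ∈ [0, 71]
|BC| ∈ [0, 71]
|AC| ∈ [0, 116]

|CB| ∈ [0, 71]  (≈ [0.0000, 71.0000])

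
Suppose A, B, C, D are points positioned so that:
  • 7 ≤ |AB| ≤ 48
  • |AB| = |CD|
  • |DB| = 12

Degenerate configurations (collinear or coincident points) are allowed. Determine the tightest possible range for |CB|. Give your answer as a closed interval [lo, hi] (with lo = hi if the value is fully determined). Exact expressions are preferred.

|AB| ∈ [7, 48]
|BD| ∈ {12}
|CD| ∈ [7, 48]
|AD| ∈ [0, 60]
|BC| ∈ [0, 60]
|AC| ∈ [0, 108]

|CB| ∈ [0, 60]  (≈ [0.0000, 60.0000])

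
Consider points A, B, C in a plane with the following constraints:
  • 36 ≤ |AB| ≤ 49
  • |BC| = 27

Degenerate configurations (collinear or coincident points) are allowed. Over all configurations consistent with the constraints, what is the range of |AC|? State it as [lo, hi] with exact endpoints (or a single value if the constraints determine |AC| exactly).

|AC| ∈ [9, 76]  (≈ [9.0000, 76.0000])

|AB| ∈ [36, 49]
|BC| ∈ {27}
|AC| ∈ [9, 76]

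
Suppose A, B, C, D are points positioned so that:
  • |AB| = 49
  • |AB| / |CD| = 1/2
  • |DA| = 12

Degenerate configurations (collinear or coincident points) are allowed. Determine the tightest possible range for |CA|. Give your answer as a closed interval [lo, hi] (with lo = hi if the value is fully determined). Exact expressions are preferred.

|AB| ∈ {49}
|AD| ∈ {12}
|CD| ∈ {98}
|BD| ∈ [37, 61]
|AC| ∈ [86, 110]
|BC| ∈ [37, 159]

|CA| ∈ [86, 110]  (≈ [86.0000, 110.0000])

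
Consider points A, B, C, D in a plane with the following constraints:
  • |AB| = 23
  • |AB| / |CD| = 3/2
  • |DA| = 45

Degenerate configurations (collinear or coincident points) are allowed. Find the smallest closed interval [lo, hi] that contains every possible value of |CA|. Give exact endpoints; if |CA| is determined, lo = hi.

|AB| ∈ {23}
|AD| ∈ {45}
|CD| ∈ {46/3}
|BD| ∈ [22, 68]
|AC| ∈ [89/3, 181/3]
|BC| ∈ [20/3, 250/3]

|CA| ∈ [89/3, 181/3]  (≈ [29.6667, 60.3333])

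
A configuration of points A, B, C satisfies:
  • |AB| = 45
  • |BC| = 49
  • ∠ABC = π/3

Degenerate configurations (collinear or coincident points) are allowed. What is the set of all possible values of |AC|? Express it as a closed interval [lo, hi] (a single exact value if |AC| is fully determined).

|AC| = √(2221)  (≈ 47.1275)

|AB| ∈ {45}
|BC| ∈ {49}
|AC| ∈ {√(2221)}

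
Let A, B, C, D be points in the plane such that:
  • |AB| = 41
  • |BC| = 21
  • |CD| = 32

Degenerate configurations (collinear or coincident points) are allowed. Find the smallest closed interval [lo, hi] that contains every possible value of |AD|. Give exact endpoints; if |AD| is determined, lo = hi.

|AD| ∈ [0, 94]  (≈ [0.0000, 94.0000])

|AB| ∈ {41}
|BC| ∈ {21}
|CD| ∈ {32}
|AC| ∈ [20, 62]
|BD| ∈ [11, 53]
|AD| ∈ [0, 94]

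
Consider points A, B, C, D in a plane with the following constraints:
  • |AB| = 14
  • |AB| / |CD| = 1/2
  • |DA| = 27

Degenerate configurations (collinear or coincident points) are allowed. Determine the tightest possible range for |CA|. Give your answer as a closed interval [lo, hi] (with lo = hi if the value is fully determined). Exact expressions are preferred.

|CA| ∈ [1, 55]  (≈ [1.0000, 55.0000])

|AB| ∈ {14}
|AD| ∈ {27}
|CD| ∈ {28}
|BD| ∈ [13, 41]
|AC| ∈ [1, 55]
|BC| ∈ [0, 69]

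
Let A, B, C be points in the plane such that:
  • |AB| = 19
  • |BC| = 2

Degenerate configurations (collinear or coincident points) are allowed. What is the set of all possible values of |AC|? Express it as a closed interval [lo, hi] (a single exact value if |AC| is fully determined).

|AB| ∈ {19}
|BC| ∈ {2}
|AC| ∈ [17, 21]

|AC| ∈ [17, 21]  (≈ [17.0000, 21.0000])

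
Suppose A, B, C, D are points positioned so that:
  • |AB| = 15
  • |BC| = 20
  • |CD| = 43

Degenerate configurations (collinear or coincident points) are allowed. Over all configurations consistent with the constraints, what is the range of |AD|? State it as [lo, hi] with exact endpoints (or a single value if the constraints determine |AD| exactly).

|AD| ∈ [8, 78]  (≈ [8.0000, 78.0000])

|AB| ∈ {15}
|BC| ∈ {20}
|CD| ∈ {43}
|AC| ∈ [5, 35]
|BD| ∈ [23, 63]
|AD| ∈ [8, 78]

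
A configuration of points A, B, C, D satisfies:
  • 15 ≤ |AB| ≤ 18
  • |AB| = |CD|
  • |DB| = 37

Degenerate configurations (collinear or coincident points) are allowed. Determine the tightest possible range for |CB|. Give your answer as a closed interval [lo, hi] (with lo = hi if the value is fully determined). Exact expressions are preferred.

|CB| ∈ [19, 55]  (≈ [19.0000, 55.0000])

|AB| ∈ [15, 18]
|BD| ∈ {37}
|CD| ∈ [15, 18]
|AD| ∈ [19, 55]
|BC| ∈ [19, 55]
|AC| ∈ [1, 73]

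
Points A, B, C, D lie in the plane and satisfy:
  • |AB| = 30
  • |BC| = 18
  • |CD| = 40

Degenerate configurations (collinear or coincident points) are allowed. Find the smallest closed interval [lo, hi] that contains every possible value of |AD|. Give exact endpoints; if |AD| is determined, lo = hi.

|AB| ∈ {30}
|BC| ∈ {18}
|CD| ∈ {40}
|AC| ∈ [12, 48]
|BD| ∈ [22, 58]
|AD| ∈ [0, 88]

|AD| ∈ [0, 88]  (≈ [0.0000, 88.0000])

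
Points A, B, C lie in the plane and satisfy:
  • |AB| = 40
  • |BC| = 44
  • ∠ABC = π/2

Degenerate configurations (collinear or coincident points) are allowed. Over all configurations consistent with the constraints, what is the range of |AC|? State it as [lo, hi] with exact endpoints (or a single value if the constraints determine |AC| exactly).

|AB| ∈ {40}
|BC| ∈ {44}
|AC| ∈ {4·√(221)}

|AC| = 4·√(221)  (≈ 59.4643)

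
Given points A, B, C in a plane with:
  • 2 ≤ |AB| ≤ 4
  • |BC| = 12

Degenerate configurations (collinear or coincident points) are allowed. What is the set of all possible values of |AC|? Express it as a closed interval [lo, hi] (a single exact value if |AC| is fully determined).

|AB| ∈ [2, 4]
|BC| ∈ {12}
|AC| ∈ [8, 16]

|AC| ∈ [8, 16]  (≈ [8.0000, 16.0000])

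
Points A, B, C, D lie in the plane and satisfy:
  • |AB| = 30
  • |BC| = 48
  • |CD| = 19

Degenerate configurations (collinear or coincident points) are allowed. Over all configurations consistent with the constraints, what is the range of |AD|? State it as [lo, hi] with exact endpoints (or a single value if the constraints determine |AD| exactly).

|AD| ∈ [0, 97]  (≈ [0.0000, 97.0000])

|AB| ∈ {30}
|BC| ∈ {48}
|CD| ∈ {19}
|AC| ∈ [18, 78]
|BD| ∈ [29, 67]
|AD| ∈ [0, 97]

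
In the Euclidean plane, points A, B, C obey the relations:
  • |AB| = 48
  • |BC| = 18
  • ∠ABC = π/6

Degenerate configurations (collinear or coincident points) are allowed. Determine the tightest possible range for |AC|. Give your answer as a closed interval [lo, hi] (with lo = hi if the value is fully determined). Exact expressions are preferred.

|AB| ∈ {48}
|BC| ∈ {18}
|AC| ∈ {6·√(73 - 24·√(3))}

|AC| = 6·√(73 - 24·√(3))  (≈ 33.6379)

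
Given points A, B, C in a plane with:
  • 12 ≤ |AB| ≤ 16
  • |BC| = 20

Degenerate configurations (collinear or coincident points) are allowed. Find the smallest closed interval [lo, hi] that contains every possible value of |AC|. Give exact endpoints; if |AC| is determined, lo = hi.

|AC| ∈ [4, 36]  (≈ [4.0000, 36.0000])

|AB| ∈ [12, 16]
|BC| ∈ {20}
|AC| ∈ [4, 36]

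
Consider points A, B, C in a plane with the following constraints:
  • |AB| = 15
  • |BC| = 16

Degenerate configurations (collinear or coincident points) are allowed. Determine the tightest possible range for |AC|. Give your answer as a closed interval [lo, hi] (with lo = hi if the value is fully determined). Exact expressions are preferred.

|AB| ∈ {15}
|BC| ∈ {16}
|AC| ∈ [1, 31]

|AC| ∈ [1, 31]  (≈ [1.0000, 31.0000])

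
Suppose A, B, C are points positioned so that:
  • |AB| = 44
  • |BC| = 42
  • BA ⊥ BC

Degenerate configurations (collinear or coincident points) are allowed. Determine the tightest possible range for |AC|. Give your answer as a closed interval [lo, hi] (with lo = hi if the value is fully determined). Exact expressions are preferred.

|AB| ∈ {44}
|BC| ∈ {42}
|AC| ∈ {10·√(37)}

|AC| = 10·√(37)  (≈ 60.8276)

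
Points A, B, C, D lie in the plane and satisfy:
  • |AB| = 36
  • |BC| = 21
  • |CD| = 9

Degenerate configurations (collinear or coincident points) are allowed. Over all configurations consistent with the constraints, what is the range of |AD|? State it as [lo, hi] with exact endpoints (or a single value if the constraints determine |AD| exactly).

|AB| ∈ {36}
|BC| ∈ {21}
|CD| ∈ {9}
|AC| ∈ [15, 57]
|BD| ∈ [12, 30]
|AD| ∈ [6, 66]

|AD| ∈ [6, 66]  (≈ [6.0000, 66.0000])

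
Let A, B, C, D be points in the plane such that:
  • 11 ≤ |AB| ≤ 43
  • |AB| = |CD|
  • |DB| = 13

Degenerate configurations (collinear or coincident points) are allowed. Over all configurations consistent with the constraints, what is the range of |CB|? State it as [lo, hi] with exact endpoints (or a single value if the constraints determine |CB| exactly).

|AB| ∈ [11, 43]
|BD| ∈ {13}
|CD| ∈ [11, 43]
|AD| ∈ [0, 56]
|BC| ∈ [0, 56]
|AC| ∈ [0, 99]

|CB| ∈ [0, 56]  (≈ [0.0000, 56.0000])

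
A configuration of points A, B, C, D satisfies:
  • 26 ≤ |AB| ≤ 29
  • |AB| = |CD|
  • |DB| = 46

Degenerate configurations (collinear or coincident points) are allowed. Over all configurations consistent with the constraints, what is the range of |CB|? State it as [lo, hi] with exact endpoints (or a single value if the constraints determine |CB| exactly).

|AB| ∈ [26, 29]
|BD| ∈ {46}
|CD| ∈ [26, 29]
|AD| ∈ [17, 75]
|BC| ∈ [17, 75]
|AC| ∈ [0, 104]

|CB| ∈ [17, 75]  (≈ [17.0000, 75.0000])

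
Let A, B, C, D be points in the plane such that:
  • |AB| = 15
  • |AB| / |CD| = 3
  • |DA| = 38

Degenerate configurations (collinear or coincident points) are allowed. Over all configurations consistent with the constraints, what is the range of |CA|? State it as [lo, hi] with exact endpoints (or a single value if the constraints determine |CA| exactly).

|AB| ∈ {15}
|AD| ∈ {38}
|CD| ∈ {5}
|BD| ∈ [23, 53]
|AC| ∈ [33, 43]
|BC| ∈ [18, 58]

|CA| ∈ [33, 43]  (≈ [33.0000, 43.0000])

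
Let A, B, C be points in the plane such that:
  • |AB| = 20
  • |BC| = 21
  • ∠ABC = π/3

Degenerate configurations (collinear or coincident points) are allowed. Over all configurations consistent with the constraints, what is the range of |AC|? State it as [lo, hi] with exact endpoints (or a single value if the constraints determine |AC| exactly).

|AB| ∈ {20}
|BC| ∈ {21}
|AC| ∈ {√(421)}

|AC| = √(421)  (≈ 20.5183)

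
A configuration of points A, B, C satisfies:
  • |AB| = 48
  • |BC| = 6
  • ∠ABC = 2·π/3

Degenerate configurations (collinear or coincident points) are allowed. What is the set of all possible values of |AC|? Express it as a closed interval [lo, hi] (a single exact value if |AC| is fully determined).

|AC| = 6·√(73)  (≈ 51.2640)

|AB| ∈ {48}
|BC| ∈ {6}
|AC| ∈ {6·√(73)}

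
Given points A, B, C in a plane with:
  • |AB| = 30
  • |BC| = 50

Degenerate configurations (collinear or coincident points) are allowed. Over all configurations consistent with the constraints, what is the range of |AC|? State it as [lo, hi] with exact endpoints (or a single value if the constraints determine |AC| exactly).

|AC| ∈ [20, 80]  (≈ [20.0000, 80.0000])

|AB| ∈ {30}
|BC| ∈ {50}
|AC| ∈ [20, 80]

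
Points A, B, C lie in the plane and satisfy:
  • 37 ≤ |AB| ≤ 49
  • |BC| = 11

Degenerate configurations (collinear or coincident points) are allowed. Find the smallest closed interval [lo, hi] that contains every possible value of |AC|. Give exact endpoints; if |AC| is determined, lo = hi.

|AC| ∈ [26, 60]  (≈ [26.0000, 60.0000])

|AB| ∈ [37, 49]
|BC| ∈ {11}
|AC| ∈ [26, 60]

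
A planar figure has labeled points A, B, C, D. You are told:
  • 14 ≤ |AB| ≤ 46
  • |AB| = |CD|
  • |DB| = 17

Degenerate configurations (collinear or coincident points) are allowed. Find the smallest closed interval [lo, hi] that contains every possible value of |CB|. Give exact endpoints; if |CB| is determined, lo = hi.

|AB| ∈ [14, 46]
|BD| ∈ {17}
|CD| ∈ [14, 46]
|AD| ∈ [0, 63]
|BC| ∈ [0, 63]
|AC| ∈ [0, 109]

|CB| ∈ [0, 63]  (≈ [0.0000, 63.0000])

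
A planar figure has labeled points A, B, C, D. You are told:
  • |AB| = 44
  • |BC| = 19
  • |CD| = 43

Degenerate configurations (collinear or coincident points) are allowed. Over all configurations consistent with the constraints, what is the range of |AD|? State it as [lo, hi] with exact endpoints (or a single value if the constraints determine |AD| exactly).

|AB| ∈ {44}
|BC| ∈ {19}
|CD| ∈ {43}
|AC| ∈ [25, 63]
|BD| ∈ [24, 62]
|AD| ∈ [0, 106]

|AD| ∈ [0, 106]  (≈ [0.0000, 106.0000])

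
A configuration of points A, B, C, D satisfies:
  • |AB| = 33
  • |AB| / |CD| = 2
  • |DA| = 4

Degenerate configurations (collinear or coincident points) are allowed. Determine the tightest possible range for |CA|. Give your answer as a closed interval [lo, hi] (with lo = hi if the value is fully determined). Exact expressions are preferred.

|AB| ∈ {33}
|AD| ∈ {4}
|CD| ∈ {33/2}
|BD| ∈ [29, 37]
|AC| ∈ [25/2, 41/2]
|BC| ∈ [25/2, 107/2]

|CA| ∈ [25/2, 41/2]  (≈ [12.5000, 20.5000])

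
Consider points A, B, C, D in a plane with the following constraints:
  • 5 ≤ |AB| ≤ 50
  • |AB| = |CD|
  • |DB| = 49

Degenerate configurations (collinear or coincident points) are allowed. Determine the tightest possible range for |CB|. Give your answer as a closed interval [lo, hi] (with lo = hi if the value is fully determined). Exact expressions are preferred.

|CB| ∈ [0, 99]  (≈ [0.0000, 99.0000])

|AB| ∈ [5, 50]
|BD| ∈ {49}
|CD| ∈ [5, 50]
|AD| ∈ [0, 99]
|BC| ∈ [0, 99]
|AC| ∈ [0, 149]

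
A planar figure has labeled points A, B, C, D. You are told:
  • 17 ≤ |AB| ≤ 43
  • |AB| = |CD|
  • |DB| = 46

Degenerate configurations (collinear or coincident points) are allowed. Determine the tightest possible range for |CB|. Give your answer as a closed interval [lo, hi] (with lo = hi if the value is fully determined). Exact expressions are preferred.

|AB| ∈ [17, 43]
|BD| ∈ {46}
|CD| ∈ [17, 43]
|AD| ∈ [3, 89]
|BC| ∈ [3, 89]
|AC| ∈ [0, 132]

|CB| ∈ [3, 89]  (≈ [3.0000, 89.0000])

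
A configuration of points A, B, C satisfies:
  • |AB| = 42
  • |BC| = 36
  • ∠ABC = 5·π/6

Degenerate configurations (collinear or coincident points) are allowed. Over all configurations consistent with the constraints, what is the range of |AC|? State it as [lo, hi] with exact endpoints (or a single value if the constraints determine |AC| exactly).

|AB| ∈ {42}
|BC| ∈ {36}
|AC| ∈ {6·√(42·√(3) + 85)}

|AC| = 6·√(42·√(3) + 85)  (≈ 75.3582)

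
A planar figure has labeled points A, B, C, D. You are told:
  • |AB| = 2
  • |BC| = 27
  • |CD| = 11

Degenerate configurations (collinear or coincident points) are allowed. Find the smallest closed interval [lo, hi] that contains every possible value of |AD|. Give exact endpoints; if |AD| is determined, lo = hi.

|AD| ∈ [14, 40]  (≈ [14.0000, 40.0000])

|AB| ∈ {2}
|BC| ∈ {27}
|CD| ∈ {11}
|AC| ∈ [25, 29]
|BD| ∈ [16, 38]
|AD| ∈ [14, 40]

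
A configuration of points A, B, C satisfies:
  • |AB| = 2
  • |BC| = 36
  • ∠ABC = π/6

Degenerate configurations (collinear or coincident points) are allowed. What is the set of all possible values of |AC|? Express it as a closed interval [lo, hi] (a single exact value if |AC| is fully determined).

|AB| ∈ {2}
|BC| ∈ {36}
|AC| ∈ {2·√(325 - 18·√(3))}

|AC| = 2·√(325 - 18·√(3))  (≈ 34.2825)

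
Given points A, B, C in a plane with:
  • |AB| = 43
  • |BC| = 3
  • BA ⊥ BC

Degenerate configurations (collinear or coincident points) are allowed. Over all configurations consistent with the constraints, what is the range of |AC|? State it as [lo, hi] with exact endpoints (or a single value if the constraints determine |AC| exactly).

|AC| = √(1858)  (≈ 43.1045)

|AB| ∈ {43}
|BC| ∈ {3}
|AC| ∈ {√(1858)}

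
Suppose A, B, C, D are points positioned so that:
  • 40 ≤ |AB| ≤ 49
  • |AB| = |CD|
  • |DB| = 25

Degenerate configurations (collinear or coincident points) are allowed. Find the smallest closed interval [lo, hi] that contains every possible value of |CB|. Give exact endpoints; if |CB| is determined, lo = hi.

|CB| ∈ [15, 74]  (≈ [15.0000, 74.0000])

|AB| ∈ [40, 49]
|BD| ∈ {25}
|CD| ∈ [40, 49]
|AD| ∈ [15, 74]
|BC| ∈ [15, 74]
|AC| ∈ [0, 123]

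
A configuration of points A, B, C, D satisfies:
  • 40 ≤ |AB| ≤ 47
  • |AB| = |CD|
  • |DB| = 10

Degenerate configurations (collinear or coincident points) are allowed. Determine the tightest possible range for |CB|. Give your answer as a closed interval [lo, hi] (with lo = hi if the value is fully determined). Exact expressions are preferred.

|AB| ∈ [40, 47]
|BD| ∈ {10}
|CD| ∈ [40, 47]
|AD| ∈ [30, 57]
|BC| ∈ [30, 57]
|AC| ∈ [0, 104]

|CB| ∈ [30, 57]  (≈ [30.0000, 57.0000])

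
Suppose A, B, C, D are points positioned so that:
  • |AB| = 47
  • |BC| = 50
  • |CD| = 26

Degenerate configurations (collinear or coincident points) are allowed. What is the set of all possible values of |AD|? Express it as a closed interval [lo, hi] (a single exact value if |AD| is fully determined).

|AB| ∈ {47}
|BC| ∈ {50}
|CD| ∈ {26}
|AC| ∈ [3, 97]
|BD| ∈ [24, 76]
|AD| ∈ [0, 123]

|AD| ∈ [0, 123]  (≈ [0.0000, 123.0000])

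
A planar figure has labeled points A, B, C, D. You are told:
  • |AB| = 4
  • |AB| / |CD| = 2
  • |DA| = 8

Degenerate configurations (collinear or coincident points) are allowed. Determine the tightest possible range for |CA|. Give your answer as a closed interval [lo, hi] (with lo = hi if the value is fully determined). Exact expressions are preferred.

|AB| ∈ {4}
|AD| ∈ {8}
|CD| ∈ {2}
|BD| ∈ [4, 12]
|AC| ∈ [6, 10]
|BC| ∈ [2, 14]

|CA| ∈ [6, 10]  (≈ [6.0000, 10.0000])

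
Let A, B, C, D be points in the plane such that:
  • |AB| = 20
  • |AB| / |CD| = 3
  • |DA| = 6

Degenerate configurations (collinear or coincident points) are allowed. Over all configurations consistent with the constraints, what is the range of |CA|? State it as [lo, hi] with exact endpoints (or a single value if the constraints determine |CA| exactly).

|CA| ∈ [2/3, 38/3]  (≈ [0.6667, 12.6667])

|AB| ∈ {20}
|AD| ∈ {6}
|CD| ∈ {20/3}
|BD| ∈ [14, 26]
|AC| ∈ [2/3, 38/3]
|BC| ∈ [22/3, 98/3]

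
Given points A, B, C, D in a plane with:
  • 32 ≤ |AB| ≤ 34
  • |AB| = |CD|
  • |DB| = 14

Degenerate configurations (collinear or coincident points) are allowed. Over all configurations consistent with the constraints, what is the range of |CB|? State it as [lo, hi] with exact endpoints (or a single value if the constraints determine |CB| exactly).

|CB| ∈ [18, 48]  (≈ [18.0000, 48.0000])

|AB| ∈ [32, 34]
|BD| ∈ {14}
|CD| ∈ [32, 34]
|AD| ∈ [18, 48]
|BC| ∈ [18, 48]
|AC| ∈ [0, 82]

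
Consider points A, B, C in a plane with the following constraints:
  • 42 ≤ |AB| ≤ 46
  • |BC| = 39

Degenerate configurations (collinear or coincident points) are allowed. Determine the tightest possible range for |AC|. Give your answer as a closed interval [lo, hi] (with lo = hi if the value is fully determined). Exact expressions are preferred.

|AC| ∈ [3, 85]  (≈ [3.0000, 85.0000])

|AB| ∈ [42, 46]
|BC| ∈ {39}
|AC| ∈ [3, 85]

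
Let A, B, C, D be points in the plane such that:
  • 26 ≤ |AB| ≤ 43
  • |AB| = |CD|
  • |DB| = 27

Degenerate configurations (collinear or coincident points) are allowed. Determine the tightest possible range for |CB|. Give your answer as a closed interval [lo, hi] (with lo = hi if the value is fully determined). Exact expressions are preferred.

|AB| ∈ [26, 43]
|BD| ∈ {27}
|CD| ∈ [26, 43]
|AD| ∈ [0, 70]
|BC| ∈ [0, 70]
|AC| ∈ [0, 113]

|CB| ∈ [0, 70]  (≈ [0.0000, 70.0000])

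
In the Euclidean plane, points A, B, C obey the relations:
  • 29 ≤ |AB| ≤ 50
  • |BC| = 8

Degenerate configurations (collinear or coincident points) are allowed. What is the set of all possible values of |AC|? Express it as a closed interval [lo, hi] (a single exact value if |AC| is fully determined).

|AB| ∈ [29, 50]
|BC| ∈ {8}
|AC| ∈ [21, 58]

|AC| ∈ [21, 58]  (≈ [21.0000, 58.0000])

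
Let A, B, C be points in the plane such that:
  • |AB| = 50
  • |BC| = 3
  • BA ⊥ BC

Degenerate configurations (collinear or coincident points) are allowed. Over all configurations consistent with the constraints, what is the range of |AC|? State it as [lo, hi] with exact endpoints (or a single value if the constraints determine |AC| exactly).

|AC| = √(2509)  (≈ 50.0899)

|AB| ∈ {50}
|BC| ∈ {3}
|AC| ∈ {√(2509)}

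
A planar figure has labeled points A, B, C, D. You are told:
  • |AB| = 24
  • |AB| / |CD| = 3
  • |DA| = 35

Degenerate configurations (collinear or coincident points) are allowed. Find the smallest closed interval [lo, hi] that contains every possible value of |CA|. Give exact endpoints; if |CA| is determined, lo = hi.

|CA| ∈ [27, 43]  (≈ [27.0000, 43.0000])

|AB| ∈ {24}
|AD| ∈ {35}
|CD| ∈ {8}
|BD| ∈ [11, 59]
|AC| ∈ [27, 43]
|BC| ∈ [3, 67]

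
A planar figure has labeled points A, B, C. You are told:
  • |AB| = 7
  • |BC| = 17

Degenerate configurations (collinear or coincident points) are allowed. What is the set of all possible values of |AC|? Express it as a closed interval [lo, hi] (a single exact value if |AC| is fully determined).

|AC| ∈ [10, 24]  (≈ [10.0000, 24.0000])

|AB| ∈ {7}
|BC| ∈ {17}
|AC| ∈ [10, 24]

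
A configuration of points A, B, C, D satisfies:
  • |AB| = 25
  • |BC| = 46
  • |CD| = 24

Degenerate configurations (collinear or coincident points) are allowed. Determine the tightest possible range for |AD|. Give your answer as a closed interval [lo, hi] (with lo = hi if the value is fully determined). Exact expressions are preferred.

|AD| ∈ [0, 95]  (≈ [0.0000, 95.0000])

|AB| ∈ {25}
|BC| ∈ {46}
|CD| ∈ {24}
|AC| ∈ [21, 71]
|BD| ∈ [22, 70]
|AD| ∈ [0, 95]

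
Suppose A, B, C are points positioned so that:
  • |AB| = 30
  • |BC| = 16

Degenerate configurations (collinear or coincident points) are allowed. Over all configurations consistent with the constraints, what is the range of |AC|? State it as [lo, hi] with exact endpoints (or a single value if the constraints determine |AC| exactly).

|AC| ∈ [14, 46]  (≈ [14.0000, 46.0000])

|AB| ∈ {30}
|BC| ∈ {16}
|AC| ∈ [14, 46]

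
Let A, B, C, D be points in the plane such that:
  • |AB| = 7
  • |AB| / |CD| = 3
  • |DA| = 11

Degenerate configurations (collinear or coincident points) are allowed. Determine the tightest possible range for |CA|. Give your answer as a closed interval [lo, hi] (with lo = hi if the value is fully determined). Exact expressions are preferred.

|CA| ∈ [26/3, 40/3]  (≈ [8.6667, 13.3333])

|AB| ∈ {7}
|AD| ∈ {11}
|CD| ∈ {7/3}
|BD| ∈ [4, 18]
|AC| ∈ [26/3, 40/3]
|BC| ∈ [5/3, 61/3]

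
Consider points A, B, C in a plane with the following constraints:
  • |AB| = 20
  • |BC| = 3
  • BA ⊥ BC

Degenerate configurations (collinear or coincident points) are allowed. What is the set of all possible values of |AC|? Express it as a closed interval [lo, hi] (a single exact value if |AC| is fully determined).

|AB| ∈ {20}
|BC| ∈ {3}
|AC| ∈ {√(409)}

|AC| = √(409)  (≈ 20.2237)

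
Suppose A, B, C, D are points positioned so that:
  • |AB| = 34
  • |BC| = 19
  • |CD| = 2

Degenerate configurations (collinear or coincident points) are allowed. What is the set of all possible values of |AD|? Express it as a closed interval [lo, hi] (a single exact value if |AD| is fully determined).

|AB| ∈ {34}
|BC| ∈ {19}
|CD| ∈ {2}
|AC| ∈ [15, 53]
|BD| ∈ [17, 21]
|AD| ∈ [13, 55]

|AD| ∈ [13, 55]  (≈ [13.0000, 55.0000])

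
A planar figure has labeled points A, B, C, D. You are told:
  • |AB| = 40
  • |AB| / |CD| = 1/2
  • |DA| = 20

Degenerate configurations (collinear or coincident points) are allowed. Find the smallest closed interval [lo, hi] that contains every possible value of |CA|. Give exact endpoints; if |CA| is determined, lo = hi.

|AB| ∈ {40}
|AD| ∈ {20}
|CD| ∈ {80}
|BD| ∈ [20, 60]
|AC| ∈ [60, 100]
|BC| ∈ [20, 140]

|CA| ∈ [60, 100]  (≈ [60.0000, 100.0000])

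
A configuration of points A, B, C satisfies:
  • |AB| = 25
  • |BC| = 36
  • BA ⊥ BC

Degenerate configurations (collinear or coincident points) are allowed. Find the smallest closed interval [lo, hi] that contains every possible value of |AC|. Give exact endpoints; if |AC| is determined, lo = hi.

|AB| ∈ {25}
|BC| ∈ {36}
|AC| ∈ {√(1921)}

|AC| = √(1921)  (≈ 43.8292)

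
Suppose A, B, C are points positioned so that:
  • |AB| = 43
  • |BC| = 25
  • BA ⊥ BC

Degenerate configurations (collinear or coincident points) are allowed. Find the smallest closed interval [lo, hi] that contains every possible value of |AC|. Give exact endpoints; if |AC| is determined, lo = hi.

|AC| = √(2474)  (≈ 49.7393)

|AB| ∈ {43}
|BC| ∈ {25}
|AC| ∈ {√(2474)}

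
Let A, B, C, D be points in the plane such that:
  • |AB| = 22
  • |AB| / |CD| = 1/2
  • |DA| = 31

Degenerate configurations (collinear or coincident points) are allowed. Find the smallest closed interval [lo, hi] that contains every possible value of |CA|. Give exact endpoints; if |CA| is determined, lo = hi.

|AB| ∈ {22}
|AD| ∈ {31}
|CD| ∈ {44}
|BD| ∈ [9, 53]
|AC| ∈ [13, 75]
|BC| ∈ [0, 97]

|CA| ∈ [13, 75]  (≈ [13.0000, 75.0000])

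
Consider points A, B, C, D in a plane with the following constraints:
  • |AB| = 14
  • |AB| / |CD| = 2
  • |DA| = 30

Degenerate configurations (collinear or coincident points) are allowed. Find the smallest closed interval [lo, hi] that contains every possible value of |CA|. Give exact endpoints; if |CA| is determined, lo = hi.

|CA| ∈ [23, 37]  (≈ [23.0000, 37.0000])

|AB| ∈ {14}
|AD| ∈ {30}
|CD| ∈ {7}
|BD| ∈ [16, 44]
|AC| ∈ [23, 37]
|BC| ∈ [9, 51]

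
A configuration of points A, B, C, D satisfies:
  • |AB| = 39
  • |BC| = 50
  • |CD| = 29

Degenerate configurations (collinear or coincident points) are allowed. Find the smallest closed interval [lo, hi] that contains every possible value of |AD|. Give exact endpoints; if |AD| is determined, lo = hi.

|AB| ∈ {39}
|BC| ∈ {50}
|CD| ∈ {29}
|AC| ∈ [11, 89]
|BD| ∈ [21, 79]
|AD| ∈ [0, 118]

|AD| ∈ [0, 118]  (≈ [0.0000, 118.0000])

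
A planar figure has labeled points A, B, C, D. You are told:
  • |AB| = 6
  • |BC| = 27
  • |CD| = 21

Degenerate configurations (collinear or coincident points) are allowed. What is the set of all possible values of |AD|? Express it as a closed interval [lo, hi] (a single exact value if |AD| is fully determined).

|AB| ∈ {6}
|BC| ∈ {27}
|CD| ∈ {21}
|AC| ∈ [21, 33]
|BD| ∈ [6, 48]
|AD| ∈ [0, 54]

|AD| ∈ [0, 54]  (≈ [0.0000, 54.0000])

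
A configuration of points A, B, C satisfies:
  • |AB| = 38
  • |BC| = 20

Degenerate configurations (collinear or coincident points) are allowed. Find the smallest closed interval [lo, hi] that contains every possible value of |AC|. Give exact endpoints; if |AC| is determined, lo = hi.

|AB| ∈ {38}
|BC| ∈ {20}
|AC| ∈ [18, 58]

|AC| ∈ [18, 58]  (≈ [18.0000, 58.0000])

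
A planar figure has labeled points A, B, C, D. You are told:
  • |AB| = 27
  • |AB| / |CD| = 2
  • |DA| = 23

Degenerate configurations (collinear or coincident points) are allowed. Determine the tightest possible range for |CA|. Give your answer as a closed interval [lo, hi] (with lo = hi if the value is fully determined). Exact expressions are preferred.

|CA| ∈ [19/2, 73/2]  (≈ [9.5000, 36.5000])

|AB| ∈ {27}
|AD| ∈ {23}
|CD| ∈ {27/2}
|BD| ∈ [4, 50]
|AC| ∈ [19/2, 73/2]
|BC| ∈ [0, 127/2]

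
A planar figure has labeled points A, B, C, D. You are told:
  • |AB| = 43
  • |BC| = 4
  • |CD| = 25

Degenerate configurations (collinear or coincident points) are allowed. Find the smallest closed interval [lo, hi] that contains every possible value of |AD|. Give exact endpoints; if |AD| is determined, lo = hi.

|AB| ∈ {43}
|BC| ∈ {4}
|CD| ∈ {25}
|AC| ∈ [39, 47]
|BD| ∈ [21, 29]
|AD| ∈ [14, 72]

|AD| ∈ [14, 72]  (≈ [14.0000, 72.0000])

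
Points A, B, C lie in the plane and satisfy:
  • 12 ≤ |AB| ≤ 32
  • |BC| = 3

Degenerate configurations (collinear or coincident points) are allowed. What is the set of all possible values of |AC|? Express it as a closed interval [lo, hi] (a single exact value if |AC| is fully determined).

|AB| ∈ [12, 32]
|BC| ∈ {3}
|AC| ∈ [9, 35]

|AC| ∈ [9, 35]  (≈ [9.0000, 35.0000])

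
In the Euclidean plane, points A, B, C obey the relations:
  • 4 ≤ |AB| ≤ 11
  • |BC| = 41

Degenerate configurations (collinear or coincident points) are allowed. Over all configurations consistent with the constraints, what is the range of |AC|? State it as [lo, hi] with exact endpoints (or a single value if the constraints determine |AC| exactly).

|AB| ∈ [4, 11]
|BC| ∈ {41}
|AC| ∈ [30, 52]

|AC| ∈ [30, 52]  (≈ [30.0000, 52.0000])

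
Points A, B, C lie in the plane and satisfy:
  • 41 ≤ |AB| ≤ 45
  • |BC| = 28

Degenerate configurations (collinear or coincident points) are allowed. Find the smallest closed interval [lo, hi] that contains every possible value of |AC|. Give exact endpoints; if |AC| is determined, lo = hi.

|AB| ∈ [41, 45]
|BC| ∈ {28}
|AC| ∈ [13, 73]

|AC| ∈ [13, 73]  (≈ [13.0000, 73.0000])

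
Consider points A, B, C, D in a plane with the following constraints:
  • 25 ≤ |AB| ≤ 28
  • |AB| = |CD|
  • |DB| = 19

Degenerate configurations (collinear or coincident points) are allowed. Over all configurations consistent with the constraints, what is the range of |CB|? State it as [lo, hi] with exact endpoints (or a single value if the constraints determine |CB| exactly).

|CB| ∈ [6, 47]  (≈ [6.0000, 47.0000])

|AB| ∈ [25, 28]
|BD| ∈ {19}
|CD| ∈ [25, 28]
|AD| ∈ [6, 47]
|BC| ∈ [6, 47]
|AC| ∈ [0, 75]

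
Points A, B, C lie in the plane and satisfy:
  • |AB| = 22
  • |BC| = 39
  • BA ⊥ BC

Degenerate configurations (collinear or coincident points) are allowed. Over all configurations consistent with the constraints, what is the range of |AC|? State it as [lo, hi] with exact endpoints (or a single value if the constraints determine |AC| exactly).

|AB| ∈ {22}
|BC| ∈ {39}
|AC| ∈ {√(2005)}

|AC| = √(2005)  (≈ 44.7772)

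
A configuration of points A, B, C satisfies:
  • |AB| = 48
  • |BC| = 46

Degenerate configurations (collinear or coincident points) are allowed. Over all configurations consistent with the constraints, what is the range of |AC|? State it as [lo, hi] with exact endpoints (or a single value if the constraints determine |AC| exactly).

|AC| ∈ [2, 94]  (≈ [2.0000, 94.0000])

|AB| ∈ {48}
|BC| ∈ {46}
|AC| ∈ [2, 94]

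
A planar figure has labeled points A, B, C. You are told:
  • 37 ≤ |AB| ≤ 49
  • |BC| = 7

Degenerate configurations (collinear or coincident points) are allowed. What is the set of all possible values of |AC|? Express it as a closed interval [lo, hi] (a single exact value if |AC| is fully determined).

|AB| ∈ [37, 49]
|BC| ∈ {7}
|AC| ∈ [30, 56]

|AC| ∈ [30, 56]  (≈ [30.0000, 56.0000])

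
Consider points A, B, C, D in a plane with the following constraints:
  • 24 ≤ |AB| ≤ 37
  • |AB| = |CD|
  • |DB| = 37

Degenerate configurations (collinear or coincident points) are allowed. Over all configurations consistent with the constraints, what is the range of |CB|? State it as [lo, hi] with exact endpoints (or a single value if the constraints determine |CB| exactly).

|AB| ∈ [24, 37]
|BD| ∈ {37}
|CD| ∈ [24, 37]
|AD| ∈ [0, 74]
|BC| ∈ [0, 74]
|AC| ∈ [0, 111]

|CB| ∈ [0, 74]  (≈ [0.0000, 74.0000])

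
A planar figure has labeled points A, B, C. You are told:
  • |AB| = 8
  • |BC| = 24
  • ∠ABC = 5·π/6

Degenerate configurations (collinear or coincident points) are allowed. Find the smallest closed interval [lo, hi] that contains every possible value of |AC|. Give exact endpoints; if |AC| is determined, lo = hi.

|AB| ∈ {8}
|BC| ∈ {24}
|AC| ∈ {8·√(3·√(3) + 10)}

|AC| = 8·√(3·√(3) + 10)  (≈ 31.1858)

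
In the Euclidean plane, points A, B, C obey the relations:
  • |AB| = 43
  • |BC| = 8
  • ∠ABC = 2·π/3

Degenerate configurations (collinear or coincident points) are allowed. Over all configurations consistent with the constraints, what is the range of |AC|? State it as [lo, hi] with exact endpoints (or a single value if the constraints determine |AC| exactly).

|AB| ∈ {43}
|BC| ∈ {8}
|AC| ∈ {√(2257)}

|AC| = √(2257)  (≈ 47.5079)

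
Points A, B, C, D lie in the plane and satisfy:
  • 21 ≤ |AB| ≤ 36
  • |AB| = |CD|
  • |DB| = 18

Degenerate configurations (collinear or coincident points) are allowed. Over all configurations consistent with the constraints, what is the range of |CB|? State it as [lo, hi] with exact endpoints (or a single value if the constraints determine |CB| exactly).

|AB| ∈ [21, 36]
|BD| ∈ {18}
|CD| ∈ [21, 36]
|AD| ∈ [3, 54]
|BC| ∈ [3, 54]
|AC| ∈ [0, 90]

|CB| ∈ [3, 54]  (≈ [3.0000, 54.0000])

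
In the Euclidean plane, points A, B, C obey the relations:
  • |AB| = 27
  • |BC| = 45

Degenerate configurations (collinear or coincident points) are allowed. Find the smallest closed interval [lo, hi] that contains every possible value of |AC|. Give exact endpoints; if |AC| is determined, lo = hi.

|AB| ∈ {27}
|BC| ∈ {45}
|AC| ∈ [18, 72]

|AC| ∈ [18, 72]  (≈ [18.0000, 72.0000])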